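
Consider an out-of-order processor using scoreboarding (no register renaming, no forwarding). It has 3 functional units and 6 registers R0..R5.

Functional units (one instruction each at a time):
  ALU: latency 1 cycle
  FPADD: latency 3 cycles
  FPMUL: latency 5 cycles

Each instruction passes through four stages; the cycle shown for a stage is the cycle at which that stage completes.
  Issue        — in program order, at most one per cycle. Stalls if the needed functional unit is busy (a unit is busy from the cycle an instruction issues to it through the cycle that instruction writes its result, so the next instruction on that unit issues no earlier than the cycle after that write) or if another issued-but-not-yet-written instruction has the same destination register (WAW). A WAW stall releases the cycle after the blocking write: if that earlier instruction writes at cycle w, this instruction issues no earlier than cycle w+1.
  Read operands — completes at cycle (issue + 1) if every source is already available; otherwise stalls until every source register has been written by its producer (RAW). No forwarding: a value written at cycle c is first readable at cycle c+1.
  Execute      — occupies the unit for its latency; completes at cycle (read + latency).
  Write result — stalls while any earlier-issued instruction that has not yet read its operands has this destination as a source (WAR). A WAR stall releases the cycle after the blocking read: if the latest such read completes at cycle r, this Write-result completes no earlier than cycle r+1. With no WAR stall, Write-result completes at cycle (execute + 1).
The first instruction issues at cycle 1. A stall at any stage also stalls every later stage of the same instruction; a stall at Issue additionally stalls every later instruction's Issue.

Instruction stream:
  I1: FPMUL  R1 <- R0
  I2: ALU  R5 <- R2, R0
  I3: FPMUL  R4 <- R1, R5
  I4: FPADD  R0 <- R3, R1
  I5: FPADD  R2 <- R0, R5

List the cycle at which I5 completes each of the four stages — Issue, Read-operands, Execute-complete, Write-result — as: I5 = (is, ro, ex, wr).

I5 = (16, 17, 20, 21)

t=1  issue I1 (FPMUL)
t=2  I1 read-ops | issue I2 (ALU)
t=3  I2 read-ops
t=4  I2 finished on ALU
t=5  I2→R5
t=7  I1 finished on FPMUL
t=8  I1→R1
t=9  issue I3 (FPMUL)
t=10  I3 read-ops | issue I4 (FPADD)
t=11  I4 read-ops
t=14  I4 finished on FPADD
t=15  I3 finished on FPMUL | I4→R0
t=16  I3→R4 | issue I5 (FPADD)
t=17  I5 read-ops
t=20  I5 finished on FPADD
t=21  I5→R2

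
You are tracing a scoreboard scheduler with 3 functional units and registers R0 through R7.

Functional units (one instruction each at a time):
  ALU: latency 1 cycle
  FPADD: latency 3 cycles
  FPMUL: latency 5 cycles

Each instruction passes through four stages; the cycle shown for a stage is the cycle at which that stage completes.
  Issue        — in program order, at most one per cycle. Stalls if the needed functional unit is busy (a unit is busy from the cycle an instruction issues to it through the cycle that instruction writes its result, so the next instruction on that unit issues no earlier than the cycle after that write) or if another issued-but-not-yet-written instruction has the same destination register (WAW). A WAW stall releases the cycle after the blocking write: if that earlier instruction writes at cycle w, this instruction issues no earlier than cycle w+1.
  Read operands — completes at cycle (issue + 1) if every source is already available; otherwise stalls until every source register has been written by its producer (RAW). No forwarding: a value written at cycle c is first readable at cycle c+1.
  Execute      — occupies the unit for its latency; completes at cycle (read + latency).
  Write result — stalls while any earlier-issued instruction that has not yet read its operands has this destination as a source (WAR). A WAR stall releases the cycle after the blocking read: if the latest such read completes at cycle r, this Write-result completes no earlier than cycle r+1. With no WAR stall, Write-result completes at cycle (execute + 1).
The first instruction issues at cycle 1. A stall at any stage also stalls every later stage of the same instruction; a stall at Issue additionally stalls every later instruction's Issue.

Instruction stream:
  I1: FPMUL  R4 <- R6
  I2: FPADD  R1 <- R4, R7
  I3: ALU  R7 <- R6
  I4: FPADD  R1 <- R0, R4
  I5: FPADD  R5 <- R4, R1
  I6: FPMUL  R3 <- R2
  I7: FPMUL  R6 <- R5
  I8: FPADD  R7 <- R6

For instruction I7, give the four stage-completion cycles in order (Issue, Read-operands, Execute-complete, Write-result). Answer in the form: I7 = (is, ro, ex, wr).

I7 = (29, 30, 35, 36)

cycle 1: I1 issues→FPMUL
cycle 2: I1 reads | I2 issues→FPADD
cycle 3: I3 issues→ALU
cycle 4: I3 reads
cycle 5: I3 exec-done
cycle 7: I1 exec-done
cycle 8: I1 writes R4
cycle 9: I2 reads
cycle 10: I3 writes R7
cycle 12: I2 exec-done
cycle 13: I2 writes R1
cycle 14: I4 issues→FPADD
cycle 15: I4 reads
cycle 18: I4 exec-done
cycle 19: I4 writes R1
cycle 20: I5 issues→FPADD
cycle 21: I5 reads | I6 issues→FPMUL
cycle 22: I6 reads
cycle 24: I5 exec-done
cycle 25: I5 writes R5
cycle 27: I6 exec-done
cycle 28: I6 writes R3
cycle 29: I7 issues→FPMUL
cycle 30: I7 reads | I8 issues→FPADD
cycle 35: I7 exec-done
cycle 36: I7 writes R6
cycle 37: I8 reads
cycle 40: I8 exec-done
cycle 41: I8 writes R7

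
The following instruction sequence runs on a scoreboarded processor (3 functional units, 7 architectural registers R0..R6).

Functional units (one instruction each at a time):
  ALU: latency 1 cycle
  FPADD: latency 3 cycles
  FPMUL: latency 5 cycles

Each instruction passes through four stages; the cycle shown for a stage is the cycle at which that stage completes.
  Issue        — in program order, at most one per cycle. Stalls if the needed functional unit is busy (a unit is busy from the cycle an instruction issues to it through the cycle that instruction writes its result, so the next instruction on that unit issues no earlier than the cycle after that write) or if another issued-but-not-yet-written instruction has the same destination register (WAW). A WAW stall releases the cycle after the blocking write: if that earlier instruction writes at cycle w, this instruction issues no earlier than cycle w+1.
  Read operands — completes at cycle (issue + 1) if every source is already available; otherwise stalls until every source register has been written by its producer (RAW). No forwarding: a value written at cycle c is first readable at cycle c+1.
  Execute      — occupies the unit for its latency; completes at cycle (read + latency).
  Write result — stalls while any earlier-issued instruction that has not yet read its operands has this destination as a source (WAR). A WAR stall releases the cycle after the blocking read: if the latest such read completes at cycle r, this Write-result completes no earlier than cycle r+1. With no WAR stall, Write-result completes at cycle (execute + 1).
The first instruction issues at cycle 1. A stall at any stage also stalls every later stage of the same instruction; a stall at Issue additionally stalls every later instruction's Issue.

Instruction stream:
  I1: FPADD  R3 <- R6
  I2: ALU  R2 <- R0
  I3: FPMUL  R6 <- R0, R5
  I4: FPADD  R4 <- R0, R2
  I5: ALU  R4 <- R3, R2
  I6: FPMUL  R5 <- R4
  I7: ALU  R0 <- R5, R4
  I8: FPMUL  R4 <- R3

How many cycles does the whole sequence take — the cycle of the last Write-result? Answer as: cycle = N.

cycle = 31

t=1  I1 dispatched to FPADD
t=2  I1 operands ready | I2 dispatched to ALU
t=3  I2 operands ready | I3 dispatched to FPMUL
t=4  I2 complete | I3 operands ready
t=5  I1 complete | R2←I2
t=6  R3←I1
t=7  I4 dispatched to FPADD
t=8  I4 operands ready
t=9  I3 complete
t=10  R6←I3
t=11  I4 complete
t=12  R4←I4
t=13  I5 dispatched to ALU
t=14  I5 operands ready | I6 dispatched to FPMUL
t=15  I5 complete
t=16  R4←I5
t=17  I6 operands ready | I7 dispatched to ALU
t=22  I6 complete
t=23  R5←I6
t=24  I7 operands ready | I8 dispatched to FPMUL
t=25  I7 complete | I8 operands ready
t=26  R0←I7
t=30  I8 complete
t=31  R4←I8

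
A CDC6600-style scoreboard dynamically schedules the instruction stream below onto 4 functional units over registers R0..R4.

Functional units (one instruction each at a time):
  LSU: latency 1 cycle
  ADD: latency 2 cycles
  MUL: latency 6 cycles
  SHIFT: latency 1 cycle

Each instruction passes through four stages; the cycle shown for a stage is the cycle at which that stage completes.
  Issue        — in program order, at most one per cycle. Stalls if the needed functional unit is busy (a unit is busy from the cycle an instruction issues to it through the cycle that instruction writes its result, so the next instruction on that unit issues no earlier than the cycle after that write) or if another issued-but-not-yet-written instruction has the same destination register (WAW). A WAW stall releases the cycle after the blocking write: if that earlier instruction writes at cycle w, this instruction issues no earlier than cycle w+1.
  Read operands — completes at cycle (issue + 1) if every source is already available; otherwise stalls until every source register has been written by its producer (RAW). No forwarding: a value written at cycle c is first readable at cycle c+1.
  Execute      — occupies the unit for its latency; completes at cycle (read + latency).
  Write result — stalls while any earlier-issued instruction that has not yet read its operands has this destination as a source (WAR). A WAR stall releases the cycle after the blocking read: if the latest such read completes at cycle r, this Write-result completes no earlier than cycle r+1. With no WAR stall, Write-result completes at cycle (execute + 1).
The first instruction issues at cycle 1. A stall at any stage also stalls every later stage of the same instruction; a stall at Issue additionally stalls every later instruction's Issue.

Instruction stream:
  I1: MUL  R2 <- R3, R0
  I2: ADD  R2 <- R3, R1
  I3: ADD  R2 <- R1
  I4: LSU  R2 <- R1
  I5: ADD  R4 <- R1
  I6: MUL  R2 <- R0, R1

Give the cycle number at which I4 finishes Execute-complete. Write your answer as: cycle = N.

I1  is:1  ro:2  ex:8  wr:9
I2  is:10  ro:11  ex:13  wr:14  — WAW R2: wait I1 write@9
I3  is:15  ro:16  ex:18  wr:19  — struct: ADD busy until I2 writes@14
I4  is:20  ro:21  ex:22  wr:23  — WAW R2: wait I3 write@19
I5  is:21  ro:22  ex:24  wr:25
I6  is:24  ro:25  ex:31  wr:32  — WAW R2: wait I4 write@23

cycle = 22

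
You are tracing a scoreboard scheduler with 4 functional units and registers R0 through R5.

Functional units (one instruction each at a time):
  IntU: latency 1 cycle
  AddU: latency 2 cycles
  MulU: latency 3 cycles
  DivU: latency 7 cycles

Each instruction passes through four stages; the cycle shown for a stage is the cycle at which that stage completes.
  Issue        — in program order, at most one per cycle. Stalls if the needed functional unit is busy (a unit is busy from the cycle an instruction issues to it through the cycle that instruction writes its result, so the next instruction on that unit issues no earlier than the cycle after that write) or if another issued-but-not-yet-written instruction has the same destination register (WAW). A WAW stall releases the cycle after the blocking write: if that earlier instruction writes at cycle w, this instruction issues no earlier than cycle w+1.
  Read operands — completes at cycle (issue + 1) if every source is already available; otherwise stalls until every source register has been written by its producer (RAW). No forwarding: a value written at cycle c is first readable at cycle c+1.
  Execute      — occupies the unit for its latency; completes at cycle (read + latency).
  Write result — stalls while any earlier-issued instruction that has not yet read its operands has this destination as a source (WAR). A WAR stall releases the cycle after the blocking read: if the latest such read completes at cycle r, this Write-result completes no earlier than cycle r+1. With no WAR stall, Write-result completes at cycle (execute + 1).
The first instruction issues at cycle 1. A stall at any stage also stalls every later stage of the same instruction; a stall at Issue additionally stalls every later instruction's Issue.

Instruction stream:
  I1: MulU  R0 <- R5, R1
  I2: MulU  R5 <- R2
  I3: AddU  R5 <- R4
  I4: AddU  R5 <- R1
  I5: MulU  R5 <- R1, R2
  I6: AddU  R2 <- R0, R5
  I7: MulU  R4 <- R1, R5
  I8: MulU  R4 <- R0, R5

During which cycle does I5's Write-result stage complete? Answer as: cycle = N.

1) issue 1, read 2, done 5, write 6
2) issue 7, read 8, done 11, write 12  <struct: MulU busy until I1 writes@6>
3) issue 13, read 14, done 16, write 17  <WAW R5: wait I2 write@12>
4) issue 18, read 19, done 21, write 22  <struct: AddU busy until I3 writes@17>
5) issue 23, read 24, done 27, write 28  <WAW R5: wait I4 write@22>
6) issue 24, read 29, done 31, write 32  <RAW R5: wait I5 write@28>
7) issue 29, read 30, done 33, write 34  <struct: MulU busy until I5 writes@28>
8) issue 35, read 36, done 39, write 40  <struct: MulU busy until I7 writes@34>

cycle = 28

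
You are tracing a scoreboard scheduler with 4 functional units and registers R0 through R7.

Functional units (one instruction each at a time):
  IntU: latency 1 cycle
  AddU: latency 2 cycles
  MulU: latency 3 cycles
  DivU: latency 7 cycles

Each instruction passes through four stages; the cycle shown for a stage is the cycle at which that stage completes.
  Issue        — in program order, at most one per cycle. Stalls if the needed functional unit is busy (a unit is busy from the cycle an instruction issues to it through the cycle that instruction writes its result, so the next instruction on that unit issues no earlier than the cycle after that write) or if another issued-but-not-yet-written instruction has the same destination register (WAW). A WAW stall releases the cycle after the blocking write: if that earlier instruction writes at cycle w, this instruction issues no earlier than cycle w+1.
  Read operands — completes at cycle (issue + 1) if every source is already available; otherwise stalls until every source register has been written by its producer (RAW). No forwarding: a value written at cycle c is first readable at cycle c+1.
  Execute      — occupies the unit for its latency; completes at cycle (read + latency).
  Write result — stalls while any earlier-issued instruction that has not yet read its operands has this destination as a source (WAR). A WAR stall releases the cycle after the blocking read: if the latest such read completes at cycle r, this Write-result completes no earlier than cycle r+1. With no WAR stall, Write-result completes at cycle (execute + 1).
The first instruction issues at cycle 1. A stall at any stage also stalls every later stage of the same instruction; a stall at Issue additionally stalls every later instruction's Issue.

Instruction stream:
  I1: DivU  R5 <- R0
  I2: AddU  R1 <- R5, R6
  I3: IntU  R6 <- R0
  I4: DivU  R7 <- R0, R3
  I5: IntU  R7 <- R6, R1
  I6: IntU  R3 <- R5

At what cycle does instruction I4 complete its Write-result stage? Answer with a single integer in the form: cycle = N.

1) issue 1, read 2, done 9, write 10
2) issue 2, read 11, done 13, write 14  <RAW R5: wait I1 write@10>
3) issue 3, read 4, done 5, write 12  <WAR R6: wait I2 read@11>
4) issue 11, read 12, done 19, write 20  <struct: DivU busy until I1 writes@10>
5) issue 21, read 22, done 23, write 24  <WAW R7: wait I4 write@20>
6) issue 25, read 26, done 27, write 28  <struct: IntU busy until I5 writes@24>

cycle = 20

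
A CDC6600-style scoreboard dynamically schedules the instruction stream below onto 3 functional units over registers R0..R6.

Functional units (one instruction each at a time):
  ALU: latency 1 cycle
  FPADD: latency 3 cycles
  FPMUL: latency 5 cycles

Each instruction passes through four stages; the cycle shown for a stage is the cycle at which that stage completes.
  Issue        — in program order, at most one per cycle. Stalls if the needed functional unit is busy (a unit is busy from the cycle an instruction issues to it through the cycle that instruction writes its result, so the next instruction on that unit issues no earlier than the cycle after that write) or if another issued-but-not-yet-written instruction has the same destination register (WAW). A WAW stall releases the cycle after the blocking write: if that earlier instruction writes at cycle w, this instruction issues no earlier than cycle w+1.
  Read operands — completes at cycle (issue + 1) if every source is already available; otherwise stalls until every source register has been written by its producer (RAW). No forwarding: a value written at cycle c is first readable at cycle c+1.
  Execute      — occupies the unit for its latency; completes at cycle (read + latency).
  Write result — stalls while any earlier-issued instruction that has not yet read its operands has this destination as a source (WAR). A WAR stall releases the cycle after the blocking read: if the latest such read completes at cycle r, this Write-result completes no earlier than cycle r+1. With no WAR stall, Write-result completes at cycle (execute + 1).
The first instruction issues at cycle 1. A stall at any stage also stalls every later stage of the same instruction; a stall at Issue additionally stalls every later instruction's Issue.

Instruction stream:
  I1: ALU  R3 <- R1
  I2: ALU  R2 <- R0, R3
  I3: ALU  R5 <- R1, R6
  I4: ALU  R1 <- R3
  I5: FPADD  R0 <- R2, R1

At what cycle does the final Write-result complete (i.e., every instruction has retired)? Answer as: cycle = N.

cycle = 21

  I1 | 1 | 2 | 3 | 4
  I2 | 5 | 6 | 7 | 8   struct: ALU busy until I1 writes@4
  I3 | 9 | 10 | 11 | 12   struct: ALU busy until I2 writes@8
  I4 | 13 | 14 | 15 | 16   struct: ALU busy until I3 writes@12
  I5 | 14 | 17 | 20 | 21   RAW R1: wait I4 write@16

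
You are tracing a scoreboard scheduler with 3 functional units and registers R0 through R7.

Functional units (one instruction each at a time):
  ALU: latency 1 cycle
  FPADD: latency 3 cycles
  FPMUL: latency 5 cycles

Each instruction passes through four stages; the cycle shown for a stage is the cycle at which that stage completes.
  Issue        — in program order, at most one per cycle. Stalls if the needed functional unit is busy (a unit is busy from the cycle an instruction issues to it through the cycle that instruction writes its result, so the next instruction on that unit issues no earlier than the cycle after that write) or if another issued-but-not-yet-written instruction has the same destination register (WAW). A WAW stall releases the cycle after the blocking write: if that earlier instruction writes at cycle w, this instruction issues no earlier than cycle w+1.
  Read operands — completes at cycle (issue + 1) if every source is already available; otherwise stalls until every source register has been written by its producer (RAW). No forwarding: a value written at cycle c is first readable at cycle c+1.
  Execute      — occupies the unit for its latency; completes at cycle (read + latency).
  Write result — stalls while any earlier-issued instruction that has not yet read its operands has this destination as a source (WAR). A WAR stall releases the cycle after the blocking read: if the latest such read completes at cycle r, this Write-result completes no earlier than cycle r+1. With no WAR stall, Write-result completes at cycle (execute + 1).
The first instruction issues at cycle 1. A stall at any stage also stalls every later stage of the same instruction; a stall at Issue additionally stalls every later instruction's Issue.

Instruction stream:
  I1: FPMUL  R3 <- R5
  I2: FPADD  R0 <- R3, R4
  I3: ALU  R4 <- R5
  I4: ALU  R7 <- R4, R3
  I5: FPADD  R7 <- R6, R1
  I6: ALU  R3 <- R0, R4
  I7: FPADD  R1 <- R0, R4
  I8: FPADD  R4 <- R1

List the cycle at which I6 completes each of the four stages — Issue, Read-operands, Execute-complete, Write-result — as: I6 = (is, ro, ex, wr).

I6 = (16, 17, 18, 19)

I1  is:1  ro:2  ex:7  wr:8
I2  is:2  ro:9  ex:12  wr:13  — RAW R3: wait I1 write@8
I3  is:3  ro:4  ex:5  wr:10  — WAR R4: wait I2 read@9
I4  is:11  ro:12  ex:13  wr:14  — struct: ALU busy until I3 writes@10
I5  is:15  ro:16  ex:19  wr:20  — WAW R7: wait I4 write@14
I6  is:16  ro:17  ex:18  wr:19
I7  is:21  ro:22  ex:25  wr:26  — struct: FPADD busy until I5 writes@20
I8  is:27  ro:28  ex:31  wr:32  — struct: FPADD busy until I7 writes@26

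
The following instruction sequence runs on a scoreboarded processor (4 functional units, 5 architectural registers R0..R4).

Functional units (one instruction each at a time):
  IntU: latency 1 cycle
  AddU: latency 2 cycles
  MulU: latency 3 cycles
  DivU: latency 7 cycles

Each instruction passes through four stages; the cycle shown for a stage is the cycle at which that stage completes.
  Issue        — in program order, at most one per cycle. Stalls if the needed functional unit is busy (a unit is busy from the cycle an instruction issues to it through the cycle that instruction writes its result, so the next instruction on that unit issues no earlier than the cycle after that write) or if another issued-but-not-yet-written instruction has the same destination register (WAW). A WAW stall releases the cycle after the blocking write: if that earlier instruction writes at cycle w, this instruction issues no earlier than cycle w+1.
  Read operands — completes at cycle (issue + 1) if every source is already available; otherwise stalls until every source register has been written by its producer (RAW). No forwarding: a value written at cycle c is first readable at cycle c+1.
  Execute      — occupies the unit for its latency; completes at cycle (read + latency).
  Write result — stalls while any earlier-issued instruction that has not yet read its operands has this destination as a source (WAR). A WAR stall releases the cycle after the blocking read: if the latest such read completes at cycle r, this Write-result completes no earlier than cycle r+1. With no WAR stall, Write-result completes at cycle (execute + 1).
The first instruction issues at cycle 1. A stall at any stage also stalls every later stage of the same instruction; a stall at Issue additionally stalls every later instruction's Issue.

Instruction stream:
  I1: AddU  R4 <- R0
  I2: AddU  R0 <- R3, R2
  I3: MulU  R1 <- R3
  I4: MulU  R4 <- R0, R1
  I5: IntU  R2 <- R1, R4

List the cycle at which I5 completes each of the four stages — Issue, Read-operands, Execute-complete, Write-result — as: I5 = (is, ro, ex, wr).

I5 = (14, 19, 20, 21)

[1] I1→AddU
[2] I1 RO
[4] I1 EX
[5] I1 WR R4
[6] I2→AddU
[7] I2 RO | I3→MulU
[8] I3 RO
[9] I2 EX
[10] I2 WR R0
[11] I3 EX
[12] I3 WR R1
[13] I4→MulU
[14] I4 RO | I5→IntU
[17] I4 EX
[18] I4 WR R4
[19] I5 RO
[20] I5 EX
[21] I5 WR R2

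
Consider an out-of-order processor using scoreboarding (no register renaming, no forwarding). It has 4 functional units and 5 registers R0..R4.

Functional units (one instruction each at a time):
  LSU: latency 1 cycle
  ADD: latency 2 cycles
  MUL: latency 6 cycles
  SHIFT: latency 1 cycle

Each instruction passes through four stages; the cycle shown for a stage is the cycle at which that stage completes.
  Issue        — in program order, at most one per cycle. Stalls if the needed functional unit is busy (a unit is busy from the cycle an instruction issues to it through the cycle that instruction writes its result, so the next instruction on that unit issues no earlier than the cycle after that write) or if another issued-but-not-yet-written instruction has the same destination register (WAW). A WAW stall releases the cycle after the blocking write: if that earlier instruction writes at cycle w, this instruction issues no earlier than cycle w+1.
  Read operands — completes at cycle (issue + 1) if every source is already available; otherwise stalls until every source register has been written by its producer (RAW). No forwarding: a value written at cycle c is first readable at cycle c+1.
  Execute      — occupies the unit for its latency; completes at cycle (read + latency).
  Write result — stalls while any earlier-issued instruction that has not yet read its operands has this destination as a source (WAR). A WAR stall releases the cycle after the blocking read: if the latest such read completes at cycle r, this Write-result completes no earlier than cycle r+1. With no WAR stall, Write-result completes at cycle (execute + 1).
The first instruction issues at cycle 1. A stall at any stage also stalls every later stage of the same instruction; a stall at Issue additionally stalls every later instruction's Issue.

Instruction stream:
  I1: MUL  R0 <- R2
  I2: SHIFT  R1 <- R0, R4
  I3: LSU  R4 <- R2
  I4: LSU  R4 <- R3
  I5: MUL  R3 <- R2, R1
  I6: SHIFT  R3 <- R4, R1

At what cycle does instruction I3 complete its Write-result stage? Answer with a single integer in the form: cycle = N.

cycle = 11

  I1 | 1 | 2 | 8 | 9
  I2 | 2 | 10 | 11 | 12   RAW R0: wait I1 write@9
  I3 | 3 | 4 | 5 | 11   WAR R4: wait I2 read@10
  I4 | 12 | 13 | 14 | 15   struct: LSU busy until I3 writes@11
  I5 | 13 | 14 | 20 | 21
  I6 | 22 | 23 | 24 | 25   WAW R3: wait I5 write@21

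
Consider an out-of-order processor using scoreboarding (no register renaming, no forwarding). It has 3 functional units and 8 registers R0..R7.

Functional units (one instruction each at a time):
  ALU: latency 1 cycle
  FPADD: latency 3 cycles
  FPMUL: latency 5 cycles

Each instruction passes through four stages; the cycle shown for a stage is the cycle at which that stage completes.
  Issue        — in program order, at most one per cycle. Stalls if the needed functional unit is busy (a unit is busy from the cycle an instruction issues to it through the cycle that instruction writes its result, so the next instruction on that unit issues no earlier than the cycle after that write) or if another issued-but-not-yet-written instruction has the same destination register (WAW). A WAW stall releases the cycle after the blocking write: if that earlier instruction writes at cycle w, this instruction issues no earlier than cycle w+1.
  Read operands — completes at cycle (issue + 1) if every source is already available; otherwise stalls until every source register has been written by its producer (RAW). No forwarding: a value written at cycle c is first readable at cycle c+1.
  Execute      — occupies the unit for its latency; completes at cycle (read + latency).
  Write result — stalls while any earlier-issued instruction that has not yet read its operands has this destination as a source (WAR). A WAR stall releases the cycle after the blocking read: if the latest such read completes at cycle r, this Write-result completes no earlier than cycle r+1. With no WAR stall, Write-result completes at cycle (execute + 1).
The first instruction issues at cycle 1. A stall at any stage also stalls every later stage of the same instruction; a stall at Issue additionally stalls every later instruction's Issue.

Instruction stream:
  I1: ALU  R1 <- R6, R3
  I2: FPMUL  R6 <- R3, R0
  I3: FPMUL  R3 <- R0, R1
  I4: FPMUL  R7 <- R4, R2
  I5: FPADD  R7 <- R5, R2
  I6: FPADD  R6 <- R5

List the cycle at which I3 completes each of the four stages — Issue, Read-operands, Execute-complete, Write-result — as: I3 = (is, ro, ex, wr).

c1: I1 issues→ALU
c2: I1 reads, I2 issues→FPMUL
c3: I1 exec-done, I2 reads
c4: I1 writes R1
c8: I2 exec-done
c9: I2 writes R6
c10: I3 issues→FPMUL
c11: I3 reads
c16: I3 exec-done
c17: I3 writes R3
c18: I4 issues→FPMUL
c19: I4 reads
c24: I4 exec-done
c25: I4 writes R7
c26: I5 issues→FPADD
c27: I5 reads
c30: I5 exec-done
c31: I5 writes R7
c32: I6 issues→FPADD
c33: I6 reads
c36: I6 exec-done
c37: I6 writes R6

I3 = (10, 11, 16, 17)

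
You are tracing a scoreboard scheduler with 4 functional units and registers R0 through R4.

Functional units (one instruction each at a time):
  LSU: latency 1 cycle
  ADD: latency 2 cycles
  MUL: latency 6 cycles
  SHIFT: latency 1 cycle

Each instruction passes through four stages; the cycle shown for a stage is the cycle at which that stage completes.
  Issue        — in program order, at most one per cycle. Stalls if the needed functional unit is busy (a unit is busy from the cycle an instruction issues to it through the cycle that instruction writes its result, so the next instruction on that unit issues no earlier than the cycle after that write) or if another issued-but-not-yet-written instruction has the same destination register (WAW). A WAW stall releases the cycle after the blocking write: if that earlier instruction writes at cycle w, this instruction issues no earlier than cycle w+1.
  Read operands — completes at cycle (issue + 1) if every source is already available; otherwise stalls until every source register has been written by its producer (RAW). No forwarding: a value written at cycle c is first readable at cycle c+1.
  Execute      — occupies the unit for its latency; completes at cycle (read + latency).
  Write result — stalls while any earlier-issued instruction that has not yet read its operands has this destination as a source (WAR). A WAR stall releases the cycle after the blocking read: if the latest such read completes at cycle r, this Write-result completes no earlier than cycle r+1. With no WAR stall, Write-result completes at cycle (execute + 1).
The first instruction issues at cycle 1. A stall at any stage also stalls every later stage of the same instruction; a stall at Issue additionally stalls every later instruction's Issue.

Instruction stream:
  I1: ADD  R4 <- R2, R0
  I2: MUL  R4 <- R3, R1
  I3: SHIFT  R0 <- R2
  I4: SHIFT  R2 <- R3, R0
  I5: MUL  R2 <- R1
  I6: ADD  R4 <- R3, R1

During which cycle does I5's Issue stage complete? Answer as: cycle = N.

cycle = 15

cycle 1: I1 dispatched to ADD
cycle 2: I1 operands ready
cycle 4: I1 complete
cycle 5: R4←I1
cycle 6: I2 dispatched to MUL
cycle 7: I2 operands ready; I3 dispatched to SHIFT
cycle 8: I3 operands ready
cycle 9: I3 complete
cycle 10: R0←I3
cycle 11: I4 dispatched to SHIFT
cycle 12: I4 operands ready
cycle 13: I2 complete; I4 complete
cycle 14: R4←I2; R2←I4
cycle 15: I5 dispatched to MUL
cycle 16: I5 operands ready; I6 dispatched to ADD
cycle 17: I6 operands ready
cycle 19: I6 complete
cycle 20: R4←I6
cycle 22: I5 complete
cycle 23: R2←I5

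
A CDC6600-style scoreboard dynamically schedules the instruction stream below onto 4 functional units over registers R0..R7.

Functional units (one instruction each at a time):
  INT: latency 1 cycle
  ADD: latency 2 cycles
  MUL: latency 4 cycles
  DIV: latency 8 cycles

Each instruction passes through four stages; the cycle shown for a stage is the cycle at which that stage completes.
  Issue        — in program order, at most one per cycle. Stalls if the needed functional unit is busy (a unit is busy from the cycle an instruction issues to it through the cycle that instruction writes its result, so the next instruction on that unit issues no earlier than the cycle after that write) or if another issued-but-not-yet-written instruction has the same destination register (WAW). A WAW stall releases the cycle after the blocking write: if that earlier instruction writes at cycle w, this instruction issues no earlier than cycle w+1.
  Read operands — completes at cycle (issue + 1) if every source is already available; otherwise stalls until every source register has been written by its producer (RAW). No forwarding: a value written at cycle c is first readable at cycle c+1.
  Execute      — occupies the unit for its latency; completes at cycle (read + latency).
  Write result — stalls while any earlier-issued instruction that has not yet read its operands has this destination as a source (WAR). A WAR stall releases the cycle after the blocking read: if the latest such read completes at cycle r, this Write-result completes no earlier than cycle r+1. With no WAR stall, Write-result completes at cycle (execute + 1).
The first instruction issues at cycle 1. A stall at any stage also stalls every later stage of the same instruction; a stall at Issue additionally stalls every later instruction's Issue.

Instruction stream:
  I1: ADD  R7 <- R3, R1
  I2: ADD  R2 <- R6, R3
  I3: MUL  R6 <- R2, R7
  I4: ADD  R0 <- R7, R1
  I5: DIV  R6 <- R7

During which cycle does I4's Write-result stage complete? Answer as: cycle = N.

I1: IS=1 RO=2 EX=4 WR=5
I2: IS=6 RO=7 EX=9 WR=10  [struct: ADD busy until I1 writes@5]
I3: IS=7 RO=11 EX=15 WR=16  [RAW R2: wait I2 write@10]
I4: IS=11 RO=12 EX=14 WR=15  [struct: ADD busy until I2 writes@10]
I5: IS=17 RO=18 EX=26 WR=27  [WAW R6: wait I3 write@16]

cycle = 15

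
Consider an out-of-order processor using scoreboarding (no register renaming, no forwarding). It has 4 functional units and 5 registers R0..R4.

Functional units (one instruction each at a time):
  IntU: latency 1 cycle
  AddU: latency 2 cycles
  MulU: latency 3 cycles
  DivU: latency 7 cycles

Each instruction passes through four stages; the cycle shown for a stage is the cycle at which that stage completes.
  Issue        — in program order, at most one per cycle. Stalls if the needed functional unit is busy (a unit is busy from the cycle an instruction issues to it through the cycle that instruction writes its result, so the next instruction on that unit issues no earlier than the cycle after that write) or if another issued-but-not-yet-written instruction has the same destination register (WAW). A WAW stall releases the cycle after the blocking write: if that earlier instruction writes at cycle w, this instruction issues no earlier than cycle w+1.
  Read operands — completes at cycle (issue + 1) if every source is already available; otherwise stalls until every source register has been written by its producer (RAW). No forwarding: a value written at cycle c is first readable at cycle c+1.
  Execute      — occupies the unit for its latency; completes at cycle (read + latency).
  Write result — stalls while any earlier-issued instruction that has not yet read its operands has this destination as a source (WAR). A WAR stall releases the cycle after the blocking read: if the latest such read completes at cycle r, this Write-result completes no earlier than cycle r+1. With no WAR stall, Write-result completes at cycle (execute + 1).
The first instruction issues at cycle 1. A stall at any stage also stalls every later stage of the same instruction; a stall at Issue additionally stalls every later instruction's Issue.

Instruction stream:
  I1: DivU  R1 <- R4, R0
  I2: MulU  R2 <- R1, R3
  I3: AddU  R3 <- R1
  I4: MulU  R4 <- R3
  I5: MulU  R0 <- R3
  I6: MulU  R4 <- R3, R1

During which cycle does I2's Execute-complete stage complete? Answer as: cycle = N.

cycle = 14

[1] I1 dispatched to DivU
[2] I1 operands ready | I2 dispatched to MulU
[3] I3 dispatched to AddU
[9] I1 complete
[10] R1←I1
[11] I2 operands ready | I3 operands ready
[13] I3 complete
[14] I2 complete | R3←I3
[15] R2←I2
[16] I4 dispatched to MulU
[17] I4 operands ready
[20] I4 complete
[21] R4←I4
[22] I5 dispatched to MulU
[23] I5 operands ready
[26] I5 complete
[27] R0←I5
[28] I6 dispatched to MulU
[29] I6 operands ready
[32] I6 complete
[33] R4←I6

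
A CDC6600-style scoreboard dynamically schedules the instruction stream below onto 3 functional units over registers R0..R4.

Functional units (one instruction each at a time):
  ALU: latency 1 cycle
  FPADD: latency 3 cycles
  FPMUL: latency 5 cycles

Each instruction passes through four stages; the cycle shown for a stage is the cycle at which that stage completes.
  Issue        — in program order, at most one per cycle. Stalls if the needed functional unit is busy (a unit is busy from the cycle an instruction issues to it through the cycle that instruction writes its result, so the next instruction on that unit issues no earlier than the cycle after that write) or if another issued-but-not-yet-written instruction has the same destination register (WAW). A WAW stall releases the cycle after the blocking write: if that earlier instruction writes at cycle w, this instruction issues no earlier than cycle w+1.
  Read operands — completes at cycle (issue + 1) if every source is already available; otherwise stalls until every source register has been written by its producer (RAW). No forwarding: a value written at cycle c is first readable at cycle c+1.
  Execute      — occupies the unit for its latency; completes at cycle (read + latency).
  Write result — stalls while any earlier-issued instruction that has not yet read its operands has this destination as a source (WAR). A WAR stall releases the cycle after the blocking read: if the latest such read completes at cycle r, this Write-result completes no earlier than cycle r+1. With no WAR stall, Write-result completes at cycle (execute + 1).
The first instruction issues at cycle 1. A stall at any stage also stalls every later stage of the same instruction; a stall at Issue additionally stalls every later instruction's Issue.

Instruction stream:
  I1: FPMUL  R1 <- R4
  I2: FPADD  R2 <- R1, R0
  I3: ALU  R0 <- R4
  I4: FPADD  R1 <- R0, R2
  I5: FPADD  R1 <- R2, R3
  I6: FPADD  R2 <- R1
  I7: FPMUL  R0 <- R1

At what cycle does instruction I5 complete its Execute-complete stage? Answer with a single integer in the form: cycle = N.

I1  is:1  ro:2  ex:7  wr:8
I2  is:2  ro:9  ex:12  wr:13  — RAW R1: wait I1 write@8
I3  is:3  ro:4  ex:5  wr:10  — WAR R0: wait I2 read@9
I4  is:14  ro:15  ex:18  wr:19  — struct: FPADD busy until I2 writes@13
I5  is:20  ro:21  ex:24  wr:25  — struct: FPADD busy until I4 writes@19
I6  is:26  ro:27  ex:30  wr:31  — struct: FPADD busy until I5 writes@25
I7  is:27  ro:28  ex:33  wr:34

cycle = 24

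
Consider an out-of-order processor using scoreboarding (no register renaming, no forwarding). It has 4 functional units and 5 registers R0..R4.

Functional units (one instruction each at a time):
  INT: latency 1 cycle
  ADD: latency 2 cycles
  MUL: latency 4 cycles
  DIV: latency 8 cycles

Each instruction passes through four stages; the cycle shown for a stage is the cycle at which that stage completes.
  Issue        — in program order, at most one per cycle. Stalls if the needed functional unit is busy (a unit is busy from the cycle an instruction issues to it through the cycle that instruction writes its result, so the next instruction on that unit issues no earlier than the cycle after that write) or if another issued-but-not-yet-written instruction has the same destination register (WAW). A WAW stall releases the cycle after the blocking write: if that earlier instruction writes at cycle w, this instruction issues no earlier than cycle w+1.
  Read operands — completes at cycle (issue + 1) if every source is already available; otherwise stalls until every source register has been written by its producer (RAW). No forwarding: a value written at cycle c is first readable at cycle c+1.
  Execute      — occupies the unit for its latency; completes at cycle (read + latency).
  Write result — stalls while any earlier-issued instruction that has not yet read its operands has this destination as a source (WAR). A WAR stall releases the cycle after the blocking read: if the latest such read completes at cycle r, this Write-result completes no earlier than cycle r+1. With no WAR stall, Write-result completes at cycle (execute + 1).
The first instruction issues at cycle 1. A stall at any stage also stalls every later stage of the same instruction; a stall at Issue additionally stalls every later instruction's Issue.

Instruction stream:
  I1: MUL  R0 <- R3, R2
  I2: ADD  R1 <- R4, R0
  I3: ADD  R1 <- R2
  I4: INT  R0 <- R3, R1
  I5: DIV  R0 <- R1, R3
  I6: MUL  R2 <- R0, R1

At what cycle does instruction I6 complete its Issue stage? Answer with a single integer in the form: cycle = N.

[1] I1→MUL
[2] I1 RO; I2→ADD
[6] I1 EX
[7] I1 WR R0
[8] I2 RO
[10] I2 EX
[11] I2 WR R1
[12] I3→ADD
[13] I3 RO; I4→INT
[15] I3 EX
[16] I3 WR R1
[17] I4 RO
[18] I4 EX
[19] I4 WR R0
[20] I5→DIV
[21] I5 RO; I6→MUL
[29] I5 EX
[30] I5 WR R0
[31] I6 RO
[35] I6 EX
[36] I6 WR R2

cycle = 21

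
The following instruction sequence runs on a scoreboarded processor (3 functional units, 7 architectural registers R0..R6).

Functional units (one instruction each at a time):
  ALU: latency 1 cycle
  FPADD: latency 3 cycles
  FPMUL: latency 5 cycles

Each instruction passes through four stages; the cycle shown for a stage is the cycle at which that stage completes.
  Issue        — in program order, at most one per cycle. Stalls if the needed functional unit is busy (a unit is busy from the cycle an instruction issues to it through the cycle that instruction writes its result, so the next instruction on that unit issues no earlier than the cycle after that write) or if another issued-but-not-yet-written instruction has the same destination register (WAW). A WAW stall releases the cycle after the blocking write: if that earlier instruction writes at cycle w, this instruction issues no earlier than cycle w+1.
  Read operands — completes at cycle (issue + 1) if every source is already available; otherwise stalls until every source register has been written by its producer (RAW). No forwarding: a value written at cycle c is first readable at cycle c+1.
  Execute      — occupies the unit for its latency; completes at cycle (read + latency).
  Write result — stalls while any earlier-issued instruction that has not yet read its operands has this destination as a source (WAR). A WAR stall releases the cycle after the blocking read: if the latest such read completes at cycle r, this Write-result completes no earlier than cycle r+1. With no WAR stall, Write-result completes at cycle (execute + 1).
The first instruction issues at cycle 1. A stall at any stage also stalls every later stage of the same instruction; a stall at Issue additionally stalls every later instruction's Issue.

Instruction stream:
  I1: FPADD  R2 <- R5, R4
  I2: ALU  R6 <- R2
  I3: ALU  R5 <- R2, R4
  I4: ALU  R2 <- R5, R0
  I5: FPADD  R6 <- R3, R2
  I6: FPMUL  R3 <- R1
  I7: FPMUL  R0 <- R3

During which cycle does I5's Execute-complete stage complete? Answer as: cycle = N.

I1  is:1  ro:2  ex:5  wr:6
I2  is:2  ro:7  ex:8  wr:9  — RAW R2: wait I1 write@6
I3  is:10  ro:11  ex:12  wr:13  — struct: ALU busy until I2 writes@9
I4  is:14  ro:15  ex:16  wr:17  — struct: ALU busy until I3 writes@13
I5  is:15  ro:18  ex:21  wr:22  — RAW R2: wait I4 write@17
I6  is:16  ro:17  ex:22  wr:23
I7  is:24  ro:25  ex:30  wr:31  — struct: FPMUL busy until I6 writes@23

cycle = 21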